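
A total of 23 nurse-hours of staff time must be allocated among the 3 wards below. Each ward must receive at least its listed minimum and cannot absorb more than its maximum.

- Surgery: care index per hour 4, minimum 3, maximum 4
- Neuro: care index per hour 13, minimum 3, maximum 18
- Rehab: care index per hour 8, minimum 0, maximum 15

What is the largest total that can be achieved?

Meeting every minimum uses 3+3+0 = 6 nurse-hours, leaving 17.
Highest care index per hour first: Neuro 13 > Rehab 8 > Surgery 4.
Neuro takes 15 more to reach its cap of 18 — 2 left.
Only 2 left; Rehab takes them to reach 2.
Total = 4×3 + 13×18 + 8×2 = 262.

262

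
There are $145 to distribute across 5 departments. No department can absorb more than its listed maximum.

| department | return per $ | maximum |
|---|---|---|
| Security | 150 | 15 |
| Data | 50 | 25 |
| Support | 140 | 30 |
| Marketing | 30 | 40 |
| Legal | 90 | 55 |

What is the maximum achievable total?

Order the departments by return per $: Security 150 > Support 140 > Legal 90 > Data 50 > Marketing 30.
Security: +15 to 15 (cap) — 130 left.
Support: +30 to 30 (cap) — 100 left.
Give Legal 55 to hit its cap of 55 — 45 left.
Give Data 25 to hit its cap of 25 — 20 left.
Marketing: +20 (room for 40) → 20. Pool exhausted.
Total = 150×15 + 50×25 + 140×30 + 30×20 + 90×55 = 13250.

13250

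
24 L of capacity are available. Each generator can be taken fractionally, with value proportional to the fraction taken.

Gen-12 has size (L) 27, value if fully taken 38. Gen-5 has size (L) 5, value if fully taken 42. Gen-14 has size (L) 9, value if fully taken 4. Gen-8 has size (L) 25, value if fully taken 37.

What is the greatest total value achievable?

70.12

Best value per unit of size first: Gen-5 42/5≈8.4, Gen-8 37/25≈1.48, Gen-12 38/27≈1.41, Gen-14 4/9≈0.444.
All 5 L of Gen-5 fit (value 42) — 19 remain.
19 L left: a 19/25 share of Gen-8 gives 37×19/25 = 28.12.
Total value = 70.12.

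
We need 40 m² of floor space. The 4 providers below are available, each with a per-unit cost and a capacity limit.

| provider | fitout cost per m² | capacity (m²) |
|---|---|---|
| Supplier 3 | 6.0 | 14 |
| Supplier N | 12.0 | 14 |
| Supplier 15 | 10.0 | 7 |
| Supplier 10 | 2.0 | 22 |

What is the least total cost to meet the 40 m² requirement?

168

Fill from the cheapest provider first.
Supplier 10 at 2.0: take all 22 m² → 18 still needed.
Supplier 3 at 6.0: take all 14 m² → 4 still needed.
Supplier 15 (10.0): take the remaining 4 → done.
Supplier N: unused.
Cost = 22×2.0 + 14×6.0 + 4×10.0 = 168.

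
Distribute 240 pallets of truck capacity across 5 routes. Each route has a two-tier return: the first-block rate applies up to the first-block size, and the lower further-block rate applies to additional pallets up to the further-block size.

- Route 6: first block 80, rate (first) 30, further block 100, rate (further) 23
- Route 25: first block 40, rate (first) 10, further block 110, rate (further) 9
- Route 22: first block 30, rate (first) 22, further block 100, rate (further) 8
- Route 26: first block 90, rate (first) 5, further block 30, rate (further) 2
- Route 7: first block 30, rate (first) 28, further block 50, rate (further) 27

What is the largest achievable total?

6430

Treat each block as its own option and order by rate: Route 6/first 30 > Route 7/first 28 > Route 7/second 27 > Route 6/second 23 > Route 22/first 22 > Route 25/first 10 > Route 25/second 9 > Route 22/second 8 > Route 26/first 5 > Route 26/second 2.
Route 6/first (30): +80 → 160 left.
Route 7/first (28): +30 → 130 left.
Fill Route 7 second block (50 at 27) → 80 left.
Route 6/second: +80 of 100 at 23; pool empty.
Total = 30×80 + 28×30 + 27×50 + 23×80 = 6430.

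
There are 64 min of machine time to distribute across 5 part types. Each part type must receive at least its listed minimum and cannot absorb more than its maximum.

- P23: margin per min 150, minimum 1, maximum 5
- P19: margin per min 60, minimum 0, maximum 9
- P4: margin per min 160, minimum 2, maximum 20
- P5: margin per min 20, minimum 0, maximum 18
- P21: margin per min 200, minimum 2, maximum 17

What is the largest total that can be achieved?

Meeting every minimum uses 1+0+2+0+2 = 5 min, leaving 59.
Highest margin per min first: P21 200 > P4 160 > P23 150 > P19 60 > P5 20.
P21 takes 15 more to reach its cap of 17 ; 44 left.
P4 takes 18 more to reach its cap of 20 ; 26 left.
P23: +4 to 5 (cap) ; 22 left.
P19: +9 to 9 (cap) ; 13 left.
Only 13 left; P5 takes them to reach 13.
Total = 150×5 + 60×9 + 160×20 + 20×13 + 200×17 = 8150.

8150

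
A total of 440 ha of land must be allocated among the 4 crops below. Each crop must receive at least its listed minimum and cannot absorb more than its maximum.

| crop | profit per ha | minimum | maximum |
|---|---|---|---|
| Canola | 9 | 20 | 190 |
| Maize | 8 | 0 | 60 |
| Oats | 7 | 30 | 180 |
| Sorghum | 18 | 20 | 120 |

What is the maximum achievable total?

4840

Meeting every minimum uses 20+0+30+20 = 70 ha, leaving 370.
Order the crops by profit per ha: Sorghum 18 > Canola 9 > Maize 8 > Oats 7.
Sorghum takes 100 more to reach its cap of 120 ; 270 left.
Give Canola 170 more to hit its cap of 190 ; 100 left.
Maize: +60 to 60 (cap) ; 40 left.
Oats has room for 150 more but only 40 remain, so it gets 70.
Total = 9×190 + 8×60 + 7×70 + 18×120 = 4840.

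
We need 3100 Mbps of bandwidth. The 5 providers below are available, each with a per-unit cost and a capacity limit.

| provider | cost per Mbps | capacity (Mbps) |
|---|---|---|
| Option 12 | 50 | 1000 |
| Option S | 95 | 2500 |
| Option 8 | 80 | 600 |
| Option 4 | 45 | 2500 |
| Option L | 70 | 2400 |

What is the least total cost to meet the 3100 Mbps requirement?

142500

Cheapest first:
Option 4 at 45: take all 2500 Mbps — 600 still needed.
Option 12 at 50: take 600 of its 1000 — requirement met.
Option L, Option 8, Option S: unused.
Cost = 2500×45 + 600×50 = 142500.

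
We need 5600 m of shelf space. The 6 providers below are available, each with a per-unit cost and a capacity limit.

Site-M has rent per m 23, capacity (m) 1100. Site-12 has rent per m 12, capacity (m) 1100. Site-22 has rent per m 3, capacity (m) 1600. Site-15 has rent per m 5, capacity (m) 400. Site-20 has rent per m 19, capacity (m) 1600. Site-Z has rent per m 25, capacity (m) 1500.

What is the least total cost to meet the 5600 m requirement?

Fill from the cheapest provider first.
Site-22 at 3: take all 1600 m — 4000 still needed.
Site-15 (5): use full 400 — 3600 m to go.
Site-12 (12): use full 1100 — 2500 m to go.
Site-20 (19): use full 1600 — 900 m to go.
Take 900 from Site-M at 23 to finish.
Site-Z: unused.
Cost = 1600×3 + 400×5 + 1100×12 + 1600×19 + 900×23 = 71100.

71100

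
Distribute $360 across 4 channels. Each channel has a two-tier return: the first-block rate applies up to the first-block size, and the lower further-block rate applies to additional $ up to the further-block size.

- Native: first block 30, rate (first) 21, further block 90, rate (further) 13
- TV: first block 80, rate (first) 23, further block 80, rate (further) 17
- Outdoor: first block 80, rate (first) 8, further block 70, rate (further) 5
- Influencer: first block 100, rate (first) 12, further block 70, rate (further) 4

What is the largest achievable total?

Order all 8 blocks by rate: TV/tier1 23 > Native/tier1 21 > TV/tier2 17 > Native/tier2 13 > Influencer/tier1 12 > Outdoor/tier1 8 > Outdoor/tier2 5 > Influencer/tier2 4.
TV tier1 at 23: fill all 80 → 280 left.
Native tier1 at 21: fill all 30 → 250 left.
Fill TV tier2 block (80 at 17) → 170 left.
Native/tier2 (13): +90 → 80 left.
80 remain; put them into Influencer tier1 at 12.
Total = 23×80 + 21×30 + 17×80 + 13×90 + 12×80 = 5960.

5960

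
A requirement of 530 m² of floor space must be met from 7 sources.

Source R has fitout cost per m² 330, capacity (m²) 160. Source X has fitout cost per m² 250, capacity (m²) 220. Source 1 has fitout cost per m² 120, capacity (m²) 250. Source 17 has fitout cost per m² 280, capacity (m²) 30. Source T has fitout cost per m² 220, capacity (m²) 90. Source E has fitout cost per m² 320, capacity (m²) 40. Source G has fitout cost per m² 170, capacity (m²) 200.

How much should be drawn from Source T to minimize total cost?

Use sources in increasing cost order.
Take 250 from Source 1 at 120 → need 280 more.
Source G at 170: take all 200 m² → 80 still needed.
Source T at 220: take 80 of its 90 → requirement met.
Source X, Source 17, Source E, Source R: unused.

80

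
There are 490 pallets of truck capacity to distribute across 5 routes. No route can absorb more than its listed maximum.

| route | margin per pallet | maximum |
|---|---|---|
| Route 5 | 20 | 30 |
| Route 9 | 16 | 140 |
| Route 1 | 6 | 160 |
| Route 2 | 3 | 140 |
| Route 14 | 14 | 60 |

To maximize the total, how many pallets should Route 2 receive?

100

Rank by margin per pallet: Route 5 20 > Route 9 16 > Route 14 14 > Route 1 6 > Route 2 3.
Give Route 5 30 to hit its cap of 30 ; 460 left.
Route 9 takes 140 to reach its cap of 140 ; 320 left.
Route 14: +60 to 60 (cap) ; 260 left.
Route 1 takes 160 to reach its cap of 160 ; 100 left.
Route 2 has room for 140 but only 100 remain, so it gets 100.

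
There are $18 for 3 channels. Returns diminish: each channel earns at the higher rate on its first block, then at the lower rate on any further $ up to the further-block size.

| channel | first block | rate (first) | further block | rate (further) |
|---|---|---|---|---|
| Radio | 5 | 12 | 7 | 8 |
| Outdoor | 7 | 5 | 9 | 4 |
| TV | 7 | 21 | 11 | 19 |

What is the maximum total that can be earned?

Treat each block as its own option and order by rate: TV/tier1 21 > TV/tier2 19 > Radio/tier1 12 > Radio/tier2 8 > Outdoor/tier1 5 > Outdoor/tier2 4.
Fill TV tier1 block (7 at 21) → 11 left.
Fill TV tier2 block (11 at 19) → 0 left.
Total = 21×7 + 19×11 = 356.

356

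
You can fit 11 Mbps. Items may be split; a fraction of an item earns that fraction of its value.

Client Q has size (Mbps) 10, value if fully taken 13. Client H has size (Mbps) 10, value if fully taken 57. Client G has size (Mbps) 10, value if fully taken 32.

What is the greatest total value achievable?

60.2

Sort by value density: Client H 57/10≈5.7, Client G 32/10≈3.2, Client Q 13/10≈1.3.
Take all of Client H (10 Mbps, value 57) → 1 Mbps left.
1 Mbps left: a 1/10 share of Client G gives 32×1/10 = 3.2.
Total value = 60.2.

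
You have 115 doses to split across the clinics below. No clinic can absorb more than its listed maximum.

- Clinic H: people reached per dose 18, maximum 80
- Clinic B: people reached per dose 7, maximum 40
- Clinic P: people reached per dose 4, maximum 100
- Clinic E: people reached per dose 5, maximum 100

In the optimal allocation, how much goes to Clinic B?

35

Order the clinics by people reached per dose: Clinic H 18 > Clinic B 7 > Clinic E 5 > Clinic P 4.
Clinic H takes 80 to reach its cap of 80 — 35 left.
Only 35 left; Clinic B takes them to reach 35.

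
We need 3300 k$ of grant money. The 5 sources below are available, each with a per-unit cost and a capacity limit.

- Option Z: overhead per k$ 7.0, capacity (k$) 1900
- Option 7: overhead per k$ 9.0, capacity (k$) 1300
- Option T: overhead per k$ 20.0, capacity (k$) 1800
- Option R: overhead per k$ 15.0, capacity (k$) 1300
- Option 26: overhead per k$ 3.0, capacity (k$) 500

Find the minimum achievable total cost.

Cheapest first:
Option 26 at 3.0: take all 500 k$ → 2800 still needed.
Option Z at 7.0: take all 1900 k$ → 900 still needed.
Option 7 at 9.0: take 900 of its 1300 → requirement met.
Option R, Option T: unused.
Cost = 500×3.0 + 1900×7.0 + 900×9.0 = 22900.

22900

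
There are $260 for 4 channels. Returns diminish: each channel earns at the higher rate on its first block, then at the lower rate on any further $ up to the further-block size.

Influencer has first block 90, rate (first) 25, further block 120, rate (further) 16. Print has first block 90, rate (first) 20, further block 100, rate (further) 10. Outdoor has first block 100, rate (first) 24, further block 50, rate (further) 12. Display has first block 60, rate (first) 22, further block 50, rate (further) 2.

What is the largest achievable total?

Order all 8 blocks by rate: Influencer/first 25 > Outdoor/first 24 > Display/first 22 > Print/first 20 > Influencer/second 16 > Outdoor/second 12 > Print/second 10 > Display/second 2.
Influencer first at 25: fill all 90 → 170 left.
Outdoor/first (24): +100 → 70 left.
Fill Display first block (60 at 22) → 10 left.
Print/first: +10 of 90 at 20; pool empty.
Total = 25×90 + 24×100 + 22×60 + 20×10 = 6170.

6170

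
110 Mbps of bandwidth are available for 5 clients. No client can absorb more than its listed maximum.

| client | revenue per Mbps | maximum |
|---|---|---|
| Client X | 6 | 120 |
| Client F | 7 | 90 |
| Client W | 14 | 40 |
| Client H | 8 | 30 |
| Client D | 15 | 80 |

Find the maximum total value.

Highest revenue per Mbps first: Client D 15 > Client W 14 > Client H 8 > Client F 7 > Client X 6.
Client D: +80 to 80 (cap) — 30 left.
Client W: +30 (room for 40) → 30. Pool exhausted.
Total = 14×30 + 15×80 = 1620.

1620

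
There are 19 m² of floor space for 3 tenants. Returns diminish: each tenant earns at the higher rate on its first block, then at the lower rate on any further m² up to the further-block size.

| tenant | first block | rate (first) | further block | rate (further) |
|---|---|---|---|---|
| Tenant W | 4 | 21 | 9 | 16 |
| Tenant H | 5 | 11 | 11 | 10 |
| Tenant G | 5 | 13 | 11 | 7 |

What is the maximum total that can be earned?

Treat each block as its own option and order by rate: Tenant W/first 21 > Tenant W/second 16 > Tenant G/first 13 > Tenant H/first 11 > Tenant H/second 10 > Tenant G/second 7.
Tenant W first at 21: fill all 4 ; 15 left.
Fill Tenant W second block (9 at 16) ; 6 left.
Fill Tenant G first block (5 at 13) ; 1 left.
1 remain; put them into Tenant H first at 11.
Total = 21×4 + 16×9 + 13×5 + 11×1 = 304.

304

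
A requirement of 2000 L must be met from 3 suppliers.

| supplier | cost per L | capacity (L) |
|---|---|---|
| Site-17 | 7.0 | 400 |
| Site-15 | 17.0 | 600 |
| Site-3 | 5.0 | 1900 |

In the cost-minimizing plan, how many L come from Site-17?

100

Fill from the cheapest supplier first.
Site-3 at 5.0: take all 1900 L → 100 still needed.
Site-17 (7.0): take the remaining 100 → done.
Site-15: unused.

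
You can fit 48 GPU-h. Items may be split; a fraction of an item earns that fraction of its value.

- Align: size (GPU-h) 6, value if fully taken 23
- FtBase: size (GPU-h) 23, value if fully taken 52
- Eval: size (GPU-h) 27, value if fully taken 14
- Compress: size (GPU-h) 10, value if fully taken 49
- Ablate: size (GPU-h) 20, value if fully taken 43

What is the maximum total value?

Rank by value-to-size ratio: Compress 49/10≈4.9, Align 23/6≈3.83, FtBase 52/23≈2.26, Ablate 43/20≈2.15, Eval 14/27≈0.519.
Compress: take in full, 10 GPU-h for value 49 — 38 left.
All 6 GPU-h of Align fit (value 23) — 32 remain.
Take all of FtBase (23 GPU-h, value 52) — 9 GPU-h left.
9 GPU-h left: a 9/20 share of Ablate gives 43×9/20 = 19.35.
Total value = 143.35.

143.35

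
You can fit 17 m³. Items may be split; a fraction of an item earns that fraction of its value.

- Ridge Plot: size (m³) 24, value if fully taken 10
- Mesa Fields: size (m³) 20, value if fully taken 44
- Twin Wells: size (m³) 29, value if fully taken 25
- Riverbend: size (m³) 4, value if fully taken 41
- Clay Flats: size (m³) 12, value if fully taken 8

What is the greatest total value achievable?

69.6

Best value per unit of size first: Riverbend 41/4≈10.2, Mesa Fields 44/20≈2.2, Twin Wells 25/29≈0.862, Clay Flats 8/12≈0.667, Ridge Plot 10/24≈0.417.
Take all of Riverbend (4 m³, value 41) — 13 m³ left.
Only 13 m³ remain; take 13/20 of Mesa Fields for value 44×13/20 = 28.6.
Total value = 69.6.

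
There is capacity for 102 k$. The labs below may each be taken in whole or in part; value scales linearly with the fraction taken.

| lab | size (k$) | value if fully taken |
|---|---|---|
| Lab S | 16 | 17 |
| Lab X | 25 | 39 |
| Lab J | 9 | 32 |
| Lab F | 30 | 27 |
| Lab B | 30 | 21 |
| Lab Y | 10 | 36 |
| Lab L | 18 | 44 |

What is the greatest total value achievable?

189.6

Rank by value-to-size ratio: Lab Y 36/10≈3.6, Lab J 32/9≈3.56, Lab L 44/18≈2.44, Lab X 39/25≈1.56, Lab S 17/16≈1.06, Lab F 27/30≈0.9, Lab B 21/30≈0.7.
Take all of Lab Y (10 k$, value 36) ; 92 k$ left.
Lab J: take in full, 9 k$ for value 32 ; 83 left.
All 18 k$ of Lab L fit (value 44) ; 65 remain.
All 25 k$ of Lab X fit (value 39) ; 40 remain.
All 16 k$ of Lab S fit (value 17) ; 24 remain.
Fill the last 24 k$ with part of Lab F: 24/30 of it earns 21.6.
Total value = 189.6.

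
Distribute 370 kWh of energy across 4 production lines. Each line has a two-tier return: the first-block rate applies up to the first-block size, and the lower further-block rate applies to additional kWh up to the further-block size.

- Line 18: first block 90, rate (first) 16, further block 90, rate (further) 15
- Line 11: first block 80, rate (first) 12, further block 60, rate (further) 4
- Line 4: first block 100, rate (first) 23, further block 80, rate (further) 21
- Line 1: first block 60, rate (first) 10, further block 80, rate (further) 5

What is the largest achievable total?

Rank every tier by rate: Line 4/first 23 > Line 4/second 21 > Line 18/first 16 > Line 18/second 15 > Line 11/first 12 > Line 1/first 10 > Line 1/second 5 > Line 11/second 4.
Line 4 first at 23: fill all 100 — 270 left.
Line 4/second (21): +80 — 190 left.
Line 18 first at 16: fill all 90 — 100 left.
Fill Line 18 second block (90 at 15) — 10 left.
10 remain; put them into Line 11 first at 12.
Total = 23×100 + 21×80 + 16×90 + 15×90 + 12×10 = 6890.

6890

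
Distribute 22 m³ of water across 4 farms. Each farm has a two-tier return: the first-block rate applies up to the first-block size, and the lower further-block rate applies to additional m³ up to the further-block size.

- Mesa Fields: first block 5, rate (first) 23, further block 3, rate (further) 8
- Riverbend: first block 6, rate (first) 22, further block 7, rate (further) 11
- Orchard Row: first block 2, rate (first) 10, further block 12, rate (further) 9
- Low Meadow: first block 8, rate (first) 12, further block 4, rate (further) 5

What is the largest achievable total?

Order all 8 blocks by rate: Mesa Fields/first 23 > Riverbend/first 22 > Low Meadow/first 12 > Riverbend/second 11 > Orchard Row/first 10 > Orchard Row/second 9 > Mesa Fields/second 8 > Low Meadow/second 5.
Mesa Fields/first (23): +5 ; 17 left.
Fill Riverbend first block (6 at 22) ; 11 left.
Low Meadow/first (12): +8 ; 3 left.
Riverbend second at 11: only 3 left, fill 3.
Total = 23×5 + 22×6 + 12×8 + 11×3 = 376.

376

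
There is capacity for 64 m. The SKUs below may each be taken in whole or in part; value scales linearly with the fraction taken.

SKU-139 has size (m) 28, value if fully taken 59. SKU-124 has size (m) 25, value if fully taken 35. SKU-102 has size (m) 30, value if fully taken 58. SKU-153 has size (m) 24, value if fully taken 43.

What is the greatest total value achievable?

127.75

Best value per unit of size first: SKU-139 59/28≈2.11, SKU-102 58/30≈1.93, SKU-153 43/24≈1.79, SKU-124 35/25≈1.4.
SKU-139: take in full, 28 m for value 59 ; 36 left.
SKU-102: take in full, 30 m for value 58 ; 6 left.
Fill the last 6 m with part of SKU-153: 6/24 of it earns 10.75.
Total value = 127.75.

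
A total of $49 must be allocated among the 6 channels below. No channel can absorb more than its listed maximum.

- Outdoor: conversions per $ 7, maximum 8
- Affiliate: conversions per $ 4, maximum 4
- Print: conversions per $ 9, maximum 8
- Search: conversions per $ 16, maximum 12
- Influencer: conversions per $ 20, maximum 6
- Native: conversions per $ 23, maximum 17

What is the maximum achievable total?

Rank by conversions per $: Native 23 > Influencer 20 > Search 16 > Print 9 > Outdoor 7 > Affiliate 4.
Give Native 17 to hit its cap of 17 ; 32 left.
Influencer takes 6 to reach its cap of 6 ; 26 left.
Give Search 12 to hit its cap of 12 ; 14 left.
Print: +8 to 8 (cap) ; 6 left.
Outdoor has room for 8 but only 6 remain, so it gets 6.
Total = 7×6 + 9×8 + 16×12 + 20×6 + 23×17 = 817.

817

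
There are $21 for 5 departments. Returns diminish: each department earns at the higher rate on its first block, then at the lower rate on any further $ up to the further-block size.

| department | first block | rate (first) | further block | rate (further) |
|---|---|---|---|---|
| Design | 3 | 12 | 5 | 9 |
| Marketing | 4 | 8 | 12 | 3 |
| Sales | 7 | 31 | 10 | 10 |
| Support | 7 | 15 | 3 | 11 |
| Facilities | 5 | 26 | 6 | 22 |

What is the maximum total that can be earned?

524

Order all 10 blocks by rate: Sales/first 31 > Facilities/first 26 > Facilities/second 22 > Support/first 15 > Design/first 12 > Support/second 11 > Sales/second 10 > Design/second 9 > Marketing/first 8 > Marketing/second 3.
Sales first at 31: fill all 7 — 14 left.
Facilities first at 26: fill all 5 — 9 left.
Facilities second at 22: fill all 6 — 3 left.
Support/first: +3 of 7 at 15; pool empty.
Total = 31×7 + 26×5 + 22×6 + 15×3 = 524.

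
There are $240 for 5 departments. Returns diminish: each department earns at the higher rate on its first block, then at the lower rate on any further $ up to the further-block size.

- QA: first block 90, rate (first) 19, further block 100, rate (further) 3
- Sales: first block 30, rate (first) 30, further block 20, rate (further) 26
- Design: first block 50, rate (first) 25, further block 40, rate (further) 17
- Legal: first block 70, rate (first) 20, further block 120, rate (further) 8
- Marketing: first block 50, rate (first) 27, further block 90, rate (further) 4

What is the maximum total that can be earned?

5800

Rank every tier by rate: Sales/T1 30 > Marketing/T1 27 > Sales/T2 26 > Design/T1 25 > Legal/T1 20 > QA/T1 19 > Design/T2 17 > Legal/T2 8 > Marketing/T2 4 > QA/T2 3.
Fill Sales T1 block (30 at 30) → 210 left.
Fill Marketing T1 block (50 at 27) → 160 left.
Sales/T2 (26): +20 → 140 left.
Design T1 at 25: fill all 50 → 90 left.
Legal T1 at 20: fill all 70 → 20 left.
20 remain; put them into QA T1 at 19.
Total = 30×30 + 27×50 + 26×20 + 25×50 + 20×70 + 19×20 = 5800.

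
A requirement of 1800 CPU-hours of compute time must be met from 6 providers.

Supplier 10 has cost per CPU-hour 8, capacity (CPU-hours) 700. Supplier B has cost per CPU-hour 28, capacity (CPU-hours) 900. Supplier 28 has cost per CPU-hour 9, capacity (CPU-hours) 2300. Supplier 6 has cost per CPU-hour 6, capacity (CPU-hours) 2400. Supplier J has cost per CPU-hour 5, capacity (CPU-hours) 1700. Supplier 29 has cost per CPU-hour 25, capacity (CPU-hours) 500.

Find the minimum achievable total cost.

9100

Cheapest first:
Take 1700 from Supplier J at 5 → need 100 more.
Supplier 6 at 6: take 100 of its 2400 → requirement met.
Supplier 10, Supplier 28, Supplier 29, Supplier B: unused.
Cost = 1700×5 + 100×6 = 9100.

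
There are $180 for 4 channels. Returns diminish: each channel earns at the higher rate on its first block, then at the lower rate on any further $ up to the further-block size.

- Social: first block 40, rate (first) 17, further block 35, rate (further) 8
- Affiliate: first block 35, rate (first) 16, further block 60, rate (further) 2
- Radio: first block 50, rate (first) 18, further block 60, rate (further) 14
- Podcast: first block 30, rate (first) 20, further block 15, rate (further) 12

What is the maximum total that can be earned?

3090

Rank every tier by rate: Podcast/T1 20 > Radio/T1 18 > Social/T1 17 > Affiliate/T1 16 > Radio/T2 14 > Podcast/T2 12 > Social/T2 8 > Affiliate/T2 2.
Podcast T1 at 20: fill all 30 → 150 left.
Fill Radio T1 block (50 at 18) → 100 left.
Fill Social T1 block (40 at 17) → 60 left.
Affiliate T1 at 16: fill all 35 → 25 left.
Radio/T2: +25 of 60 at 14; pool empty.
Total = 20×30 + 18×50 + 17×40 + 16×35 + 14×25 = 3090.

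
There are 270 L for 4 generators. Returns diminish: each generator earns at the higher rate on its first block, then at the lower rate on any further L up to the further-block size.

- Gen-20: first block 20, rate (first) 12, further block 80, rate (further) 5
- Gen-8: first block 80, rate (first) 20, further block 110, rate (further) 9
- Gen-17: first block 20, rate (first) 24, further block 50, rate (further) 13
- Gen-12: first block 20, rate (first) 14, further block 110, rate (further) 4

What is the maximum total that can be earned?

Order all 8 blocks by rate: Gen-17/T1 24 > Gen-8/T1 20 > Gen-12/T1 14 > Gen-17/T2 13 > Gen-20/T1 12 > Gen-8/T2 9 > Gen-20/T2 5 > Gen-12/T2 4.
Fill Gen-17 T1 block (20 at 24) ; 250 left.
Gen-8 T1 at 20: fill all 80 ; 170 left.
Gen-12/T1 (14): +20 ; 150 left.
Gen-17 T2 at 13: fill all 50 ; 100 left.
Fill Gen-20 T1 block (20 at 12) ; 80 left.
Gen-8 T2 at 9: only 80 left, fill 80.
Total = 24×20 + 20×80 + 14×20 + 13×50 + 12×20 + 9×80 = 3970.

3970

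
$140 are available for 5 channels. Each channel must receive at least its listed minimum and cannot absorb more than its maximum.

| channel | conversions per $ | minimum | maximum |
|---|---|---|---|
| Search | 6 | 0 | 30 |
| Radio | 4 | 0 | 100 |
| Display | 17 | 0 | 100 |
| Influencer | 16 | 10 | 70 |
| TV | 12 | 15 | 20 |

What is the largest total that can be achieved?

2280

Meeting every minimum uses 0+0+0+10+15 = 25 $, leaving 115.
Highest conversions per $ first: Display 17 > Influencer 16 > TV 12 > Search 6 > Radio 4.
Give Display 100 more to hit its cap of 100 — 15 left.
Only 15 left; Influencer takes them to reach 25.
Total = 17×100 + 16×25 + 12×15 = 2280.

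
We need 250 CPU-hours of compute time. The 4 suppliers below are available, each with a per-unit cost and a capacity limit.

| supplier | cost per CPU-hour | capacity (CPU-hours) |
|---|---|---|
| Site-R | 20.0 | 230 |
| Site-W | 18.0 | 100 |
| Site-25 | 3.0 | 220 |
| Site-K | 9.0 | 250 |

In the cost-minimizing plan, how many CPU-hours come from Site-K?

30

Cheapest first:
Site-25 at 3.0: take all 220 CPU-hours ; 30 still needed.
Take 30 from Site-K at 9.0 to finish.
Site-W, Site-R: unused.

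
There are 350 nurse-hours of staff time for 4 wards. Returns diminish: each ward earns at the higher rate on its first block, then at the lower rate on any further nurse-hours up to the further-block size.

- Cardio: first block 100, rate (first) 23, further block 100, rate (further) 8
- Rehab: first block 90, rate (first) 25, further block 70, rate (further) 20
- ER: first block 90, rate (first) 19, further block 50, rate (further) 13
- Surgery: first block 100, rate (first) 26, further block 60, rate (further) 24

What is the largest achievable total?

Treat each block as its own option and order by rate: Surgery/tier1 26 > Rehab/tier1 25 > Surgery/tier2 24 > Cardio/tier1 23 > Rehab/tier2 20 > ER/tier1 19 > ER/tier2 13 > Cardio/tier2 8.
Fill Surgery tier1 block (100 at 26) → 250 left.
Rehab/tier1 (25): +90 → 160 left.
Fill Surgery tier2 block (60 at 24) → 100 left.
Cardio/tier1 (23): +100 → 0 left.
Total = 26×100 + 25×90 + 24×60 + 23×100 = 8590.

8590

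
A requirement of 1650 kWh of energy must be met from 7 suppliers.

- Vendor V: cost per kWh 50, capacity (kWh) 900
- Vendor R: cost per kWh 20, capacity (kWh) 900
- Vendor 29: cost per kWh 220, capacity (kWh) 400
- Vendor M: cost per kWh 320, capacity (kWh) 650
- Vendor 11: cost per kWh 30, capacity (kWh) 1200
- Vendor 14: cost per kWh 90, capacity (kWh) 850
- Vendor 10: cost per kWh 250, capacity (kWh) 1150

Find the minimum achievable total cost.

Cheapest first:
Take 900 from Vendor R at 20 ; need 750 more.
Take 750 from Vendor 11 at 30 to finish.
Vendor V, Vendor 14, Vendor 29, Vendor 10, Vendor M: unused.
Cost = 900×20 + 750×30 = 40500.

40500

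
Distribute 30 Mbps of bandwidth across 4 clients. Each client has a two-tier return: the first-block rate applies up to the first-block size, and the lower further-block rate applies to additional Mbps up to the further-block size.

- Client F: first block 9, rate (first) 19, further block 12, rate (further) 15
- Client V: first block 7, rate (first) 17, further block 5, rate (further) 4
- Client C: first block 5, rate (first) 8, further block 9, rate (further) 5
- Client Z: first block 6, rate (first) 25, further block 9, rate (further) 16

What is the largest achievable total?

Treat each block as its own option and order by rate: Client Z/T1 25 > Client F/T1 19 > Client V/T1 17 > Client Z/T2 16 > Client F/T2 15 > Client C/T1 8 > Client C/T2 5 > Client V/T2 4.
Client Z/T1 (25): +6 → 24 left.
Client F/T1 (19): +9 → 15 left.
Fill Client V T1 block (7 at 17) → 8 left.
Client Z T2 at 16: only 8 left, fill 8.
Total = 25×6 + 19×9 + 17×7 + 16×8 = 568.

568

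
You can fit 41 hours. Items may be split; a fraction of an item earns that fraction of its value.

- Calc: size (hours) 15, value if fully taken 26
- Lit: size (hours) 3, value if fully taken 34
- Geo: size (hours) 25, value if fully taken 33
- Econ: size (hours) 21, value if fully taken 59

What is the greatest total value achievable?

Best value per unit of size first: Lit 34/3≈11.3, Econ 59/21≈2.81, Calc 26/15≈1.73, Geo 33/25≈1.32.
Take all of Lit (3 hours, value 34) ; 38 hours left.
Econ: take in full, 21 hours for value 59 ; 17 left.
All 15 hours of Calc fit (value 26) ; 2 remain.
Only 2 hours remain; take 2/25 of Geo for value 33×2/25 = 2.64.
Total value = 121.64.

121.64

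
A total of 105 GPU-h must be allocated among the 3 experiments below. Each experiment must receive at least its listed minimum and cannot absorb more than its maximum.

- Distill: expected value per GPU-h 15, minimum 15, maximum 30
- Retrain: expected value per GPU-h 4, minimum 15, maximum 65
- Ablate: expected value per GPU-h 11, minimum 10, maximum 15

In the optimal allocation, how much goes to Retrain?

Meeting every minimum uses 15+15+10 = 40 GPU-h, leaving 65.
Highest expected value per GPU-h first: Distill 15 > Ablate 11 > Retrain 4.
Distill takes 15 more to reach its cap of 30 ; 50 left.
Ablate: +5 to 15 (cap) ; 45 left.
Retrain: +45 (room for 50) → 60. Pool exhausted.

60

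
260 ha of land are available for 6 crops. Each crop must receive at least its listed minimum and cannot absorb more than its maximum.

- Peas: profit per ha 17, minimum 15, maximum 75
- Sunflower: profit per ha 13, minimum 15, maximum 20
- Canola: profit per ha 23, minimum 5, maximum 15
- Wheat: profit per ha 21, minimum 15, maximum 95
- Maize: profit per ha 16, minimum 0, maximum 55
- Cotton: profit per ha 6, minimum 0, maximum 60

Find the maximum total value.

Meeting every minimum uses 15+15+5+15+0+0 = 50 ha, leaving 210.
Order the crops by profit per ha: Canola 23 > Wheat 21 > Peas 17 > Maize 16 > Sunflower 13 > Cotton 6.
Canola: +10 to 15 (cap) — 200 left.
Give Wheat 80 more to hit its cap of 95 — 120 left.
Peas takes 60 more to reach its cap of 75 — 60 left.
Maize: +55 to 55 (cap) — 5 left.
Sunflower: +5 to 20 (cap) — 0 left.
Total = 17×75 + 13×20 + 23×15 + 21×95 + 16×55 = 4755.

4755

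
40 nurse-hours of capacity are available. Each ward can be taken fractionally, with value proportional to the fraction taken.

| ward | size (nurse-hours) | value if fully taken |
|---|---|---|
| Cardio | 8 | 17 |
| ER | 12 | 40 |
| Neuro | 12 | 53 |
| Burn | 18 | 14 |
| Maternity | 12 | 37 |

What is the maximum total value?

Rank by value-to-size ratio: Neuro 53/12≈4.42, ER 40/12≈3.33, Maternity 37/12≈3.08, Cardio 17/8≈2.12, Burn 14/18≈0.778.
Neuro: take in full, 12 nurse-hours for value 53 ; 28 left.
All 12 nurse-hours of ER fit (value 40) ; 16 remain.
All 12 nurse-hours of Maternity fit (value 37) ; 4 remain.
4 nurse-hours left: a 4/8 share of Cardio gives 17×4/8 = 8.5.
Total value = 138.5.

138.5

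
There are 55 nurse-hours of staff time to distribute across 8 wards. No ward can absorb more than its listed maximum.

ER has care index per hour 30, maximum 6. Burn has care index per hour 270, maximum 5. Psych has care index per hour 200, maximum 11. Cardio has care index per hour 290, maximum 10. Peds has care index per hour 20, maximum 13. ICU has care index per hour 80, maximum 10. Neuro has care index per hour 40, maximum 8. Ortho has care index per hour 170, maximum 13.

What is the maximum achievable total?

Rank by care index per hour: Cardio 290 > Burn 270 > Psych 200 > Ortho 170 > ICU 80 > Neuro 40 > ER 30 > Peds 20.
Give Cardio 10 to hit its cap of 10 — 45 left.
Burn takes 5 to reach its cap of 5 — 40 left.
Psych takes 11 to reach its cap of 11 — 29 left.
Give Ortho 13 to hit its cap of 13 — 16 left.
ICU takes 10 to reach its cap of 10 — 6 left.
Only 6 left; Neuro takes them to reach 6.
Total = 270×5 + 200×11 + 290×10 + 80×10 + 40×6 + 170×13 = 9700.

9700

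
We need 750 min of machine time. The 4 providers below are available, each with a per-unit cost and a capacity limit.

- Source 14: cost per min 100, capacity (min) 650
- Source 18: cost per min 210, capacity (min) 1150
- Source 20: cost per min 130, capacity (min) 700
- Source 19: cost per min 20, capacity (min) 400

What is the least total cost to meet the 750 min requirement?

Fill from the cheapest provider first.
Source 19 at 20: take all 400 min — 350 still needed.
Take 350 from Source 14 at 100 to finish.
Source 20, Source 18: unused.
Cost = 400×20 + 350×100 = 43000.

43000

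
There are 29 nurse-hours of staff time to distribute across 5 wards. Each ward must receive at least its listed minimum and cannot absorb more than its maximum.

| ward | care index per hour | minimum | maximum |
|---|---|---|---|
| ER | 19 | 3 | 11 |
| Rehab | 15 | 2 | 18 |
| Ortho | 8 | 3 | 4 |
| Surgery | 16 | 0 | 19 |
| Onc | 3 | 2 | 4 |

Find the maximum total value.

445

Meeting every minimum uses 3+2+3+0+2 = 10 nurse-hours, leaving 19.
Order the wards by care index per hour: ER 19 > Surgery 16 > Rehab 15 > Ortho 8 > Onc 3.
Give ER 8 more to hit its cap of 11 → 11 left.
Only 11 left; Surgery takes them to reach 11.
Total = 19×11 + 15×2 + 8×3 + 16×11 + 3×2 = 445.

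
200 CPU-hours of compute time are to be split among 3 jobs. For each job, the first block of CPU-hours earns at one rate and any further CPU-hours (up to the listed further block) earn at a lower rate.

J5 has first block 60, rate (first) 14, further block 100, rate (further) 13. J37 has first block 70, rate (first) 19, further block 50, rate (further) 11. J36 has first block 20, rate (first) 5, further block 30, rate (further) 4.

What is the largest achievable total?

Rank every tier by rate: J37/T1 19 > J5/T1 14 > J5/T2 13 > J37/T2 11 > J36/T1 5 > J36/T2 4.
J37/T1 (19): +70 ; 130 left.
J5/T1 (14): +60 ; 70 left.
J5/T2: +70 of 100 at 13; pool empty.
Total = 19×70 + 14×60 + 13×70 = 3080.

3080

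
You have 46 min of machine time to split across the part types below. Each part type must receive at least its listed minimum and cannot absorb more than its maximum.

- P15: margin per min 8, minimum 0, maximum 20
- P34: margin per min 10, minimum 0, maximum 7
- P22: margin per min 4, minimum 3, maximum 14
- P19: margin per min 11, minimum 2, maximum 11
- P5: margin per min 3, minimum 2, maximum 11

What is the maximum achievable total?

Meeting every minimum uses 0+0+3+2+2 = 7 min, leaving 39.
Highest margin per min first: P19 11 > P34 10 > P15 8 > P22 4 > P5 3.
Give P19 9 more to hit its cap of 11 → 30 left.
P34 takes 7 more to reach its cap of 7 → 23 left.
Give P15 20 more to hit its cap of 20 → 3 left.
P22: +3 (room for 11) → 6. Pool exhausted.
Total = 8×20 + 10×7 + 4×6 + 11×11 + 3×2 = 381.

381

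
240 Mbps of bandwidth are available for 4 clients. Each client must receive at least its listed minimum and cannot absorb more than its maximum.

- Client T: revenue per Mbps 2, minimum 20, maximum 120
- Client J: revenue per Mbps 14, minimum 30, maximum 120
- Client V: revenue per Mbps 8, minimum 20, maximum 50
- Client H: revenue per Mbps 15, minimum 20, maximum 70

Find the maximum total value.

3010

Meeting every minimum uses 20+30+20+20 = 90 Mbps, leaving 150.
Order the clients by revenue per Mbps: Client H 15 > Client J 14 > Client V 8 > Client T 2.
Client H takes 50 more to reach its cap of 70 — 100 left.
Client J takes 90 more to reach its cap of 120 — 10 left.
Client V: +10 (room for 30) → 30. Pool exhausted.
Total = 2×20 + 14×120 + 8×30 + 15×70 = 3010.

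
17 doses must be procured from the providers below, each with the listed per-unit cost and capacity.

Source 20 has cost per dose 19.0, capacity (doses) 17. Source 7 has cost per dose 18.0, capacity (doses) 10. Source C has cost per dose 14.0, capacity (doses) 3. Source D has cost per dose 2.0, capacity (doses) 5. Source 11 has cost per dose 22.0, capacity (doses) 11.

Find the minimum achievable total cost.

214

Use providers in increasing cost order.
Source D (2.0): use full 5 — 12 doses to go.
Source C at 14.0: take all 3 doses — 9 still needed.
Take 9 from Source 7 at 18.0 to finish.
Source 20, Source 11: unused.
Cost = 5×2.0 + 3×14.0 + 9×18.0 = 214.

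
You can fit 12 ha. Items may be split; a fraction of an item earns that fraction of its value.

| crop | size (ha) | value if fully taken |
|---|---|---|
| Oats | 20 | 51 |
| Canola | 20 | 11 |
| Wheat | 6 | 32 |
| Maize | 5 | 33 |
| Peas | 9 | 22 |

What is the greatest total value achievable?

Rank by value-to-size ratio: Maize 33/5≈6.6, Wheat 32/6≈5.33, Oats 51/20≈2.55, Peas 22/9≈2.44, Canola 11/20≈0.55.
All 5 ha of Maize fit (value 33) ; 7 remain.
Take all of Wheat (6 ha, value 32) ; 1 ha left.
1 ha left: a 1/20 share of Oats gives 51×1/20 = 2.55.
Total value = 67.55.

67.55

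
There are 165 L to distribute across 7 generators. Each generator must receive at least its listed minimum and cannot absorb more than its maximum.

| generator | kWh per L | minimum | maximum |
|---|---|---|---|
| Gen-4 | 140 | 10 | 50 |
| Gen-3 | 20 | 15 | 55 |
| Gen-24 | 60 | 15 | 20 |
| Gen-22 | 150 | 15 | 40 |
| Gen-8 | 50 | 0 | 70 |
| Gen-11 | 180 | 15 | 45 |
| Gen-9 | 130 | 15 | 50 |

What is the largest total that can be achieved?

22150

Meeting every minimum uses 10+15+15+15+0+15+15 = 85 L, leaving 80.
Order the generators by kWh per L: Gen-11 180 > Gen-22 150 > Gen-4 140 > Gen-9 130 > Gen-24 60 > Gen-8 50 > Gen-3 20.
Give Gen-11 30 more to hit its cap of 45 — 50 left.
Give Gen-22 25 more to hit its cap of 40 — 25 left.
Gen-4: +25 (room for 40) → 35. Pool exhausted.
Total = 140×35 + 20×15 + 60×15 + 150×40 + 180×45 + 130×15 = 22150.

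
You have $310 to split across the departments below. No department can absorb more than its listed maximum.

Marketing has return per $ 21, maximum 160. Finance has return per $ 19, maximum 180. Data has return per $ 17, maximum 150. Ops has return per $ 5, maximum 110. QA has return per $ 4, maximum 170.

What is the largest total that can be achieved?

Order the departments by return per $: Marketing 21 > Finance 19 > Data 17 > Ops 5 > QA 4.
Give Marketing 160 to hit its cap of 160 → 150 left.
Only 150 left; Finance takes them to reach 150.
Total = 21×160 + 19×150 = 6210.

6210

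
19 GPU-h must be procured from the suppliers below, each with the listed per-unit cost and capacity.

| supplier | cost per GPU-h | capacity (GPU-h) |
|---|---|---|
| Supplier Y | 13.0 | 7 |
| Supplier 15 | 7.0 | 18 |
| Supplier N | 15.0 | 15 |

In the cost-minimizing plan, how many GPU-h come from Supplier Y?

1

Use suppliers in increasing cost order.
Supplier 15 (7.0): use full 18 ; 1 GPU-h to go.
Supplier Y (13.0): take the remaining 1 ; done.
Supplier N: unused.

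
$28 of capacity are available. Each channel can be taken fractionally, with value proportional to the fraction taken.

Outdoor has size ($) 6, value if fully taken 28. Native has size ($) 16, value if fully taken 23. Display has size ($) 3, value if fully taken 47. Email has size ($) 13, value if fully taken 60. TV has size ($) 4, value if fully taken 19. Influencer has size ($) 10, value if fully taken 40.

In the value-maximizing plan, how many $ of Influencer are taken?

2

Rank by value-to-size ratio: Display 47/3≈15.7, TV 19/4≈4.75, Outdoor 28/6≈4.67, Email 60/13≈4.62, Influencer 40/10≈4, Native 23/16≈1.44.
Display: take in full, 3 $ for value 47 ; 25 left.
TV: take in full, 4 $ for value 19 ; 21 left.
Outdoor: take in full, 6 $ for value 28 ; 15 left.
All 13 $ of Email fit (value 60) ; 2 remain.
2 $ left: a 2/10 share of Influencer gives 40×2/10 = 8.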